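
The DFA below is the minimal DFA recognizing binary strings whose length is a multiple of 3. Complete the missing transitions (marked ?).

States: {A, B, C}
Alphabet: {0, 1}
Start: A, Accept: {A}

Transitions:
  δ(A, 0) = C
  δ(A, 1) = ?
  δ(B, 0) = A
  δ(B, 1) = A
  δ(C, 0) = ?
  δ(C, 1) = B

From the language and accept set, identify what each state tracks — A: length ≡ 0 (mod 3); B: length ≡ 2 (mod 3); C: length ≡ 1 (mod 3).
Each missing δ(q, a) is the state matching the new tracked value after reading a.
δ(A, 1) = C; δ(C, 0) = B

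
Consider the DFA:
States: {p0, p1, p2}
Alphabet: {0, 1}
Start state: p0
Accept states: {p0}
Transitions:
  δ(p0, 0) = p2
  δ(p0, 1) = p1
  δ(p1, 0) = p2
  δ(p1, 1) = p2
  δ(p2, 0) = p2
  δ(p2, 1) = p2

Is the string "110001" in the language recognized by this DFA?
Processing string "110001":
  p0 --1--> p1
  p1 --1--> p2
  p2 --0--> p2
  p2 --0--> p2
  p2 --0--> p2
  p2 --1--> p2
Final state: p2
Accept states: {p0}
No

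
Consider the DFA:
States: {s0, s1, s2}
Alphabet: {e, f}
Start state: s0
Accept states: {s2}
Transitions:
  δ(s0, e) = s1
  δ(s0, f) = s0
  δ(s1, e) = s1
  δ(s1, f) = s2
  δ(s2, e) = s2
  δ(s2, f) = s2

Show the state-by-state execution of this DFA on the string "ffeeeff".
read 'f': s0 → s0
  read 'f': s0 → s0
  read 'e': s0 → s1
  read 'e': s1 → s1
  read 'e': s1 → s1
  read 'f': s1 → s2
  read 'f': s2 → s2
s0 -> s0 -> s0 -> s1 -> s1 -> s1 -> s2 -> s2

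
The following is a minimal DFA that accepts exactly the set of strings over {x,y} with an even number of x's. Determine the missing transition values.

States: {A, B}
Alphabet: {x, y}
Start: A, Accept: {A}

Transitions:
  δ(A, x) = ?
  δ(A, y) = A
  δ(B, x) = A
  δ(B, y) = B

From the language and accept set, identify what each state tracks — A: even number of x's so far; B: odd number of x's so far.
Each missing δ(q, a) is the state matching the new tracked value after reading a.
δ(A, x) = B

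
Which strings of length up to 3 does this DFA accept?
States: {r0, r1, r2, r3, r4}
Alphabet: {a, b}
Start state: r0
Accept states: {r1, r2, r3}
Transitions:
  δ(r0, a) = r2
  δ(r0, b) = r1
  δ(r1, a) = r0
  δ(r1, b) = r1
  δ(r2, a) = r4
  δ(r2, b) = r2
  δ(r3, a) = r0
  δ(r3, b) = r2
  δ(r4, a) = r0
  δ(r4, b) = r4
a, b, ab, bb, abb, baa, bab, bbb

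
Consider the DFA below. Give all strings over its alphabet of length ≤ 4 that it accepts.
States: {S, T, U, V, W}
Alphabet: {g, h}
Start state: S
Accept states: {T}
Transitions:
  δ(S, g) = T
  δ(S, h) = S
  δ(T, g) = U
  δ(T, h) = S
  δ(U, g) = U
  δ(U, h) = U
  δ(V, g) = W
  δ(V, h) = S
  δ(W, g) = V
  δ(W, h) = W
g, hg, ghg, hhg, ghhg, hghg, hhhg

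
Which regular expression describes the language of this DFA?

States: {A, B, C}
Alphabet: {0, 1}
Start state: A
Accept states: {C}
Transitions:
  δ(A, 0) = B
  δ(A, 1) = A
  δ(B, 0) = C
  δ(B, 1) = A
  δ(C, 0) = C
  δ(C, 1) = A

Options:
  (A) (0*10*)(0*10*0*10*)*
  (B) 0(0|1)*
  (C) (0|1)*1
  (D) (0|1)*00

Check each option against the DFA on short strings; one disagreement eliminates an option:
  (A) (0*10*)(0*10*0*10*)*: on '1' the DFA goes A → A and rejects (A ∉ Accept), but the regex matches it → eliminate
  (B) 0(0|1)*: on '0' the DFA goes A → B and rejects (B ∉ Accept), but the regex matches it → eliminate
  (C) (0|1)*1: on '1' the DFA goes A → A and rejects (A ∉ Accept), but the regex matches it → eliminate
  (D) (0|1)*00: agrees with the DFA on every string of length ≤ 6
Only (D) is consistent with the DFA.
(D) (0|1)*00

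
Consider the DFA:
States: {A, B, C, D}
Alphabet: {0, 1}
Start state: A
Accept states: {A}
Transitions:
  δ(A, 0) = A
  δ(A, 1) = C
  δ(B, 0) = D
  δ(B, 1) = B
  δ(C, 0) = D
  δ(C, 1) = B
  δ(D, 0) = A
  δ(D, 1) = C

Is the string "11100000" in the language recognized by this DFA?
Processing string "11100000":
  A --1--> C
  C --1--> B
  B --1--> B
  B --0--> D
  D --0--> A
  A --0--> A
  A --0--> A
  A --0--> A
Final state: A
Accept states: {A}
Yes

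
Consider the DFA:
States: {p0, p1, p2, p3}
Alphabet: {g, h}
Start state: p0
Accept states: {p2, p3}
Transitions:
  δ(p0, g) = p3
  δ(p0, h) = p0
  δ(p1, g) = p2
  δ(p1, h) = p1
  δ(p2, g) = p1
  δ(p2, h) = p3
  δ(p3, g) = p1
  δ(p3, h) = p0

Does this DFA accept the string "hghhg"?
Processing string "hghhg":
  p0 --h--> p0
  p0 --g--> p3
  p3 --h--> p0
  p0 --h--> p0
  p0 --g--> p3
Final state: p3
Accept states: {p2, p3}
Yes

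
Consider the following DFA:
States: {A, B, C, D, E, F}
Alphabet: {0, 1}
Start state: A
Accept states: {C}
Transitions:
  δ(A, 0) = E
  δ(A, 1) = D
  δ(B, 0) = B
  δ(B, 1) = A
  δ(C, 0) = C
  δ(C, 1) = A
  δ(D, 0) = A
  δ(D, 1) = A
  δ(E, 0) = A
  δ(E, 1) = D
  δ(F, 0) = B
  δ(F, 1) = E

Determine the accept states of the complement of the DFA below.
Complement accept states = All states \ Original accept states
= {A, B, C, D, E, F} \ {C}
{A, B, D, E, F}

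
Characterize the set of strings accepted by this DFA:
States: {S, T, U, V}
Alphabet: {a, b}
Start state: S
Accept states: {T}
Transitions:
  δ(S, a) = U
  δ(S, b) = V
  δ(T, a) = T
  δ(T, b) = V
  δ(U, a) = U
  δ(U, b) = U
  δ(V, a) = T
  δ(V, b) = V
Testing a few strings:
  'aaa' → reject
  'ab' → reject
  'a' → reject
  'aa' → reject
State roles: S=no input read; T=started with b, last symbol a; U=started with a (dead); V=started with b, last symbol b
All strings over {a,b} that start with b and end with a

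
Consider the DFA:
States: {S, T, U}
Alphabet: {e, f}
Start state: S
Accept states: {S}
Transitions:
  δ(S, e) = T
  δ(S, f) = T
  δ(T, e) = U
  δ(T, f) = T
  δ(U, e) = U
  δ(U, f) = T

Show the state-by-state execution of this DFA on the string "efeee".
read 'e': S → T
  read 'f': T → T
  read 'e': T → U
  read 'e': U → U
  read 'e': U → U
S -> T -> T -> U -> U -> U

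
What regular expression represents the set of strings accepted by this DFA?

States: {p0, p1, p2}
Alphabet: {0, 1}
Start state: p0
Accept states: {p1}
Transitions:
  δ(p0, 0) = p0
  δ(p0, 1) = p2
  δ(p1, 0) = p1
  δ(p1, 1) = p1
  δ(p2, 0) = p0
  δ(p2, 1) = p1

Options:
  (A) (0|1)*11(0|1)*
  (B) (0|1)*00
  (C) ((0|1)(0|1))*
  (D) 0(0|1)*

Check each option against the DFA on short strings; one disagreement eliminates an option:
  (A) (0|1)*11(0|1)*: agrees with the DFA on every string of length ≤ 6
  (B) (0|1)*00: on '00' the DFA goes p0 → p0 → p0 and rejects (p0 ∉ Accept), but the regex matches it → eliminate
  (C) ((0|1)(0|1))*: on ε the DFA stays in p0 and rejects (p0 ∉ Accept), but the regex matches it → eliminate
  (D) 0(0|1)*: on '0' the DFA goes p0 → p0 and rejects (p0 ∉ Accept), but the regex matches it → eliminate
Only (A) is consistent with the DFA.
(A) (0|1)*11(0|1)*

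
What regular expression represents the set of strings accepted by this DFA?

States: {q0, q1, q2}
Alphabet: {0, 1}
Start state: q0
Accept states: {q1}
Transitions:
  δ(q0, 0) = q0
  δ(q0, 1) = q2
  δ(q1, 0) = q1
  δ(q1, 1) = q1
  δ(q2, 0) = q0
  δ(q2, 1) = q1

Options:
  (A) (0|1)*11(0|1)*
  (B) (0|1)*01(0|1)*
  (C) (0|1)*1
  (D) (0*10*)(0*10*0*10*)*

Check each option against the DFA on short strings; one disagreement eliminates an option:
  (A) (0|1)*11(0|1)*: agrees with the DFA on every string of length ≤ 6
  (B) (0|1)*01(0|1)*: on '01' the DFA goes q0 → q0 → q2 and rejects (q2 ∉ Accept), but the regex matches it → eliminate
  (C) (0|1)*1: on '1' the DFA goes q0 → q2 and rejects (q2 ∉ Accept), but the regex matches it → eliminate
  (D) (0*10*)(0*10*0*10*)*: on '1' the DFA goes q0 → q2 and rejects (q2 ∉ Accept), but the regex matches it → eliminate
Only (A) is consistent with the DFA.
(A) (0|1)*11(0|1)*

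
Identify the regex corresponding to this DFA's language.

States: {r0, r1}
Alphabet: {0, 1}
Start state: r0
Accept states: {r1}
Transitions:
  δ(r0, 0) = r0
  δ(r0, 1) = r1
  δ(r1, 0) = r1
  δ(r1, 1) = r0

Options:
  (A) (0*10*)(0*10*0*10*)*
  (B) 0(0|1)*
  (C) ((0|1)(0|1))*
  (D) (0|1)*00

Check each option against the DFA on short strings; one disagreement eliminates an option:
  (A) (0*10*)(0*10*0*10*)*: agrees with the DFA on every string of length ≤ 6
  (B) 0(0|1)*: on '0' the DFA goes r0 → r0 and rejects (r0 ∉ Accept), but the regex matches it → eliminate
  (C) ((0|1)(0|1))*: on ε the DFA stays in r0 and rejects (r0 ∉ Accept), but the regex matches it → eliminate
  (D) (0|1)*00: on '1' the DFA goes r0 → r1 and accepts (r1 ∈ Accept), but the regex does not match it → eliminate
Only (A) is consistent with the DFA.
(A) (0*10*)(0*10*0*10*)*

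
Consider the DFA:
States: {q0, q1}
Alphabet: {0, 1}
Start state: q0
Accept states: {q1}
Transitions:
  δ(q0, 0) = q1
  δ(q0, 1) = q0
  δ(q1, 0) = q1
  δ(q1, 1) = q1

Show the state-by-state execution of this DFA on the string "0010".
read '0': q0 → q1
  read '0': q1 → q1
  read '1': q1 → q1
  read '0': q1 → q1
q0 -> q1 -> q1 -> q1 -> q1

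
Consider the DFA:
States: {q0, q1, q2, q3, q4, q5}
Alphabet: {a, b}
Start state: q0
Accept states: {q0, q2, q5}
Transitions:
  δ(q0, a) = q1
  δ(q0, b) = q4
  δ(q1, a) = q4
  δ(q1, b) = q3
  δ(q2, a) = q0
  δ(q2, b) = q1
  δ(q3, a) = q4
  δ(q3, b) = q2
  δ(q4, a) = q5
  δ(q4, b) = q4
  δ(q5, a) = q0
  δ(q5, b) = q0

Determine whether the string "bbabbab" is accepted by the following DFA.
Processing string "bbabbab":
  q0 --b--> q4
  q4 --b--> q4
  q4 --a--> q5
  q5 --b--> q0
  q0 --b--> q4
  q4 --a--> q5
  q5 --b--> q0
Final state: q0
Accept states: {q0, q2, q5}
Yes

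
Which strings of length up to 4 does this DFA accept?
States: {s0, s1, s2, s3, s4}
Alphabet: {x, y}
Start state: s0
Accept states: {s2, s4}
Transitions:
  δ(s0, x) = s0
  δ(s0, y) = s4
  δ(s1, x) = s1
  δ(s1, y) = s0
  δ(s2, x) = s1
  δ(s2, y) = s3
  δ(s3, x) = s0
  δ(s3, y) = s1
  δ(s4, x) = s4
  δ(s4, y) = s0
y, xy, yx, xxy, xyx, yxx, yyy, xxxy, xxyx, xyxx, xyyy, yxxx, yxyy, yyxy, yyyx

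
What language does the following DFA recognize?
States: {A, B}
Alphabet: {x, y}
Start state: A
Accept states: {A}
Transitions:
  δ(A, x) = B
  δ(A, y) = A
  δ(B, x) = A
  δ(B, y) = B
Testing a few strings:
  'xy' → reject
  'yxy' → reject
  'y' → accept
  'x' → reject
State roles: A=even number of x's so far; B=odd number of x's so far
All strings over {x,y} with an even number of x's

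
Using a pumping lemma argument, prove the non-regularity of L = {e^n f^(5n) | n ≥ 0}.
Assume L is regular with pumping length p. Idea: pumping the e-block breaks the 1:5 ratio.
Choose s = e^p f^(5p) (length 6p ≥ p). By the pumping lemma, s = xyz with |xy| ≤ p, |y| > 0, so y = e^k with k ≥ 1. Then xy²z = e^(p+k) f^(5p). For this to be in L we would need 5p = 5(p+k), i.e. 5k = 0, contradicting k ≥ 1. So xy²z ∉ L.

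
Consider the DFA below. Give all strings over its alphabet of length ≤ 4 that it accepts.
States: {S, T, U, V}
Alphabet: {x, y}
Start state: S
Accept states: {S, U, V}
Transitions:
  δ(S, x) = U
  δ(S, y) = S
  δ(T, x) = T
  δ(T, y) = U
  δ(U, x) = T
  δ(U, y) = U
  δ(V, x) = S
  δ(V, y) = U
ε, x, y, xy, yx, yy, xxy, xyy, yxy, yyx, yyy, xxxy, xxyy, xyxy, xyyy, yxxy, yxyy, yyxy, yyyx, yyyy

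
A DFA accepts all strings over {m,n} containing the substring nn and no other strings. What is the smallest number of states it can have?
By Myhill–Nerode, count the distinguishable equivalence classes: 3 classes — one per longest suffix of the input that is a prefix of 'nn' (lengths 0 through 1), plus an absorbing 'already seen nn' class.
3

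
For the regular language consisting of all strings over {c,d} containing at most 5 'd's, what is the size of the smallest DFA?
By Myhill–Nerode, count the distinguishable equivalence classes: 7 classes — having seen 0, 1, …, 5, or >5 copies of 'd'; counts 0 through 5 are accepting and >5 is dead.
7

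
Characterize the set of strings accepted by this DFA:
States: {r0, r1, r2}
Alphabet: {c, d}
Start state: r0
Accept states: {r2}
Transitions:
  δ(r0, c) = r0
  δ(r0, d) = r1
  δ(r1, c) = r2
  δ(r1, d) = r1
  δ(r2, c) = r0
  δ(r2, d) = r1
Testing a few strings:
  'cdc' → accept
  'd' → reject
  'dc' → accept
  'ddd' → reject
State roles: r0=no suffix match; r1=one trailing d; r2=suffix is dc
All strings over {c,d} ending with dc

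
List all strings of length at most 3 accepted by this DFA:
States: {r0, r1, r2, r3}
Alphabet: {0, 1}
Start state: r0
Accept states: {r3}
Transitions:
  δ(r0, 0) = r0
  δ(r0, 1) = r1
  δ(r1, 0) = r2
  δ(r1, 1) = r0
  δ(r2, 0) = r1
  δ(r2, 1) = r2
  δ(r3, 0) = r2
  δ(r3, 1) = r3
None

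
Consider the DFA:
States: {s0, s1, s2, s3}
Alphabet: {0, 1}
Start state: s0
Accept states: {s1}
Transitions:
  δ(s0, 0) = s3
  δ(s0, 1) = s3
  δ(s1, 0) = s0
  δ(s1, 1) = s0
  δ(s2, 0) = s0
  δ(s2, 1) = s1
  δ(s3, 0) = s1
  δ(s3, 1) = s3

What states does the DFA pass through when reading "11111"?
read '1': s0 → s3
  read '1': s3 → s3
  read '1': s3 → s3
  read '1': s3 → s3
  read '1': s3 → s3
s0 -> s3 -> s3 -> s3 -> s3 -> s3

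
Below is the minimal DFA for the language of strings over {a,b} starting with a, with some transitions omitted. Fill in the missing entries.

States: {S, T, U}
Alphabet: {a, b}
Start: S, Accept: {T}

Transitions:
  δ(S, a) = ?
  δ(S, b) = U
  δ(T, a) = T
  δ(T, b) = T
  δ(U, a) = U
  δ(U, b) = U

From the language and accept set, identify what each state tracks — S: no input read; T: started with a; U: started with b (dead).
Each missing δ(q, a) is the state matching the new tracked value after reading a.
δ(S, a) = T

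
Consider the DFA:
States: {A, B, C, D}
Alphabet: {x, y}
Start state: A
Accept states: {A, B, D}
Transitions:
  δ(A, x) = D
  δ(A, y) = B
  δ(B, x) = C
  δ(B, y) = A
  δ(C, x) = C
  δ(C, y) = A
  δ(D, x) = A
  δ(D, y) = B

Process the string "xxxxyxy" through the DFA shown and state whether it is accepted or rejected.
Processing string "xxxxyxy":
  A --x--> D
  D --x--> A
  A --x--> D
  D --x--> A
  A --y--> B
  B --x--> C
  C --y--> A
Final state: A
Accept states: {A, B, D}
Yes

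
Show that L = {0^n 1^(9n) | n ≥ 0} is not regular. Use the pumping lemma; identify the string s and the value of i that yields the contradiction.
Assume L is regular with pumping length p. Idea: pumping the 0-block breaks the 1:9 ratio.
Choose s = 0^p 1^(9p) (length 10p ≥ p). By the pumping lemma, s = xyz with |xy| ≤ p, |y| > 0, so y = 0^k with k ≥ 1. Then xy²z = 0^(p+k) 1^(9p). For this to be in L we would need 9p = 9(p+k), i.e. 9k = 0, contradicting k ≥ 1. So xy²z ∉ L.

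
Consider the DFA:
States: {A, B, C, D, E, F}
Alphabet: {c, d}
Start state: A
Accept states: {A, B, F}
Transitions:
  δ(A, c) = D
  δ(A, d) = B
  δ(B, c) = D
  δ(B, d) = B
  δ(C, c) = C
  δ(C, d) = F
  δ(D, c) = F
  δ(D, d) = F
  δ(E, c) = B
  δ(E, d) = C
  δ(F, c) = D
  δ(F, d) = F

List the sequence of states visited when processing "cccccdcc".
read 'c': A → D
  read 'c': D → F
  read 'c': F → D
  read 'c': D → F
  read 'c': F → D
  read 'd': D → F
  read 'c': F → D
  read 'c': D → F
A -> D -> F -> D -> F -> D -> F -> D -> F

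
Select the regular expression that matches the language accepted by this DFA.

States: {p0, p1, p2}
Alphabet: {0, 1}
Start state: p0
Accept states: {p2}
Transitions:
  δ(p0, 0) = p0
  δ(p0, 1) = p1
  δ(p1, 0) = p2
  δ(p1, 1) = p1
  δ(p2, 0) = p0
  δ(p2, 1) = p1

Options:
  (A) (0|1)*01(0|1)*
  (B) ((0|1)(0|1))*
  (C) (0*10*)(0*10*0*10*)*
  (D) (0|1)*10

Check each option against the DFA on short strings; one disagreement eliminates an option:
  (A) (0|1)*01(0|1)*: on '01' the DFA goes p0 → p0 → p1 and rejects (p1 ∉ Accept), but the regex matches it → eliminate
  (B) ((0|1)(0|1))*: on ε the DFA stays in p0 and rejects (p0 ∉ Accept), but the regex matches it → eliminate
  (C) (0*10*)(0*10*0*10*)*: on '1' the DFA goes p0 → p1 and rejects (p1 ∉ Accept), but the regex matches it → eliminate
  (D) (0|1)*10: agrees with the DFA on every string of length ≤ 6
Only (D) is consistent with the DFA.
(D) (0|1)*10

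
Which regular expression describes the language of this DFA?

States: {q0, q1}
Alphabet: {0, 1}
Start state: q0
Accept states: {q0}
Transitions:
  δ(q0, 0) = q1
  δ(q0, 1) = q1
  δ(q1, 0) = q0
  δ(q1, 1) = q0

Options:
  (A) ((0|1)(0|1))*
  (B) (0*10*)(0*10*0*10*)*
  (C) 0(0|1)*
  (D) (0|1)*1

Check each option against the DFA on short strings; one disagreement eliminates an option:
  (A) ((0|1)(0|1))*: agrees with the DFA on every string of length ≤ 6
  (B) (0*10*)(0*10*0*10*)*: on ε the DFA stays in q0 and accepts (q0 ∈ Accept), but the regex does not match it → eliminate
  (C) 0(0|1)*: on ε the DFA stays in q0 and accepts (q0 ∈ Accept), but the regex does not match it → eliminate
  (D) (0|1)*1: on ε the DFA stays in q0 and accepts (q0 ∈ Accept), but the regex does not match it → eliminate
Only (A) is consistent with the DFA.
(A) ((0|1)(0|1))*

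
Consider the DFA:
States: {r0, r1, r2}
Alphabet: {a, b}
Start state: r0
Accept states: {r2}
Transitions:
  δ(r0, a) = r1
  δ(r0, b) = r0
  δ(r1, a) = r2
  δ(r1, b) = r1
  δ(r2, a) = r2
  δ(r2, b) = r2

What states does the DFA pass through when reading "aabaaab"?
read 'a': r0 → r1
  read 'a': r1 → r2
  read 'b': r2 → r2
  read 'a': r2 → r2
  read 'a': r2 → r2
  read 'a': r2 → r2
  read 'b': r2 → r2
r0 -> r1 -> r2 -> r2 -> r2 -> r2 -> r2 -> r2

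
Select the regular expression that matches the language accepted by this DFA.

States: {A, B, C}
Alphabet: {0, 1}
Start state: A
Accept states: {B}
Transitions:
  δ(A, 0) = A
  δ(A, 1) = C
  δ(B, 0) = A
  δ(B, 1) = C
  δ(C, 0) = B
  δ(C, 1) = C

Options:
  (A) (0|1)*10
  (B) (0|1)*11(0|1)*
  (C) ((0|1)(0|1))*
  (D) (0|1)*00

Check each option against the DFA on short strings; one disagreement eliminates an option:
  (A) (0|1)*10: agrees with the DFA on every string of length ≤ 6
  (B) (0|1)*11(0|1)*: on '10' the DFA goes A → C → B and accepts (B ∈ Accept), but the regex does not match it → eliminate
  (C) ((0|1)(0|1))*: on ε the DFA stays in A and rejects (A ∉ Accept), but the regex matches it → eliminate
  (D) (0|1)*00: on '00' the DFA goes A → A → A and rejects (A ∉ Accept), but the regex matches it → eliminate
Only (A) is consistent with the DFA.
(A) (0|1)*10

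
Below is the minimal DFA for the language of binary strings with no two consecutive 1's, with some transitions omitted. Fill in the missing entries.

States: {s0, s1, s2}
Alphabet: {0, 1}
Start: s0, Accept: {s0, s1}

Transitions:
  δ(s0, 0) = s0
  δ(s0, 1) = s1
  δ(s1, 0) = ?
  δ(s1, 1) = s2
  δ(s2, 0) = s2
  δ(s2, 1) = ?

From the language and accept set, identify what each state tracks — s0: last symbol not 1 (ok); s1: last symbol 1 (ok); s2: saw 11 (dead).
Each missing δ(q, a) is the state matching the new tracked value after reading a.
δ(s1, 0) = s0; δ(s2, 1) = s2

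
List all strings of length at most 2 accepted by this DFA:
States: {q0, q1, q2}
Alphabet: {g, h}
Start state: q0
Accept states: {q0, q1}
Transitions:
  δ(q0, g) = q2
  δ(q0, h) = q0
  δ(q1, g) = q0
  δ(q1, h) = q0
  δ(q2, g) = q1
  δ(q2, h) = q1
ε, h, gg, gh, hh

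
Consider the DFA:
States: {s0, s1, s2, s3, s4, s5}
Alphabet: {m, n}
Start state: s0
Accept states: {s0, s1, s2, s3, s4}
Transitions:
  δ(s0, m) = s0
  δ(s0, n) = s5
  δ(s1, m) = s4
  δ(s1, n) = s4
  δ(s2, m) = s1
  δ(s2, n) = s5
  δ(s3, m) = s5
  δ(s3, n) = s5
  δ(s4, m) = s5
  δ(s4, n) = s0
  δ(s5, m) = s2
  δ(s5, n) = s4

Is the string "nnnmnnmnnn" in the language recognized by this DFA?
Processing string "nnnmnnmnnn":
  s0 --n--> s5
  s5 --n--> s4
  s4 --n--> s0
  s0 --m--> s0
  s0 --n--> s5
  s5 --n--> s4
  s4 --m--> s5
  s5 --n--> s4
  s4 --n--> s0
  s0 --n--> s5
Final state: s5
Accept states: {s0, s1, s2, s3, s4}
No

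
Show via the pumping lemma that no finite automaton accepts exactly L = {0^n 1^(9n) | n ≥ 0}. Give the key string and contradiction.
Assume L is regular with pumping length p. Idea: pumping the 0-block breaks the 1:9 ratio.
Choose s = 0^p 1^(9p) (length 10p ≥ p). By the pumping lemma, s = xyz with |xy| ≤ p, |y| > 0, so y = 0^k with k ≥ 1. Then xy²z = 0^(p+k) 1^(9p). For this to be in L we would need 9p = 9(p+k), i.e. 9k = 0, contradicting k ≥ 1. So xy²z ∉ L.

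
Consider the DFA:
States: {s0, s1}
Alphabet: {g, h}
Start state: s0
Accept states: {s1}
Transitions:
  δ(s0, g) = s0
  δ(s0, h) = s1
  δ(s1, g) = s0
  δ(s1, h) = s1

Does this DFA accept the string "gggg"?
Processing string "gggg":
  s0 --g--> s0
  s0 --g--> s0
  s0 --g--> s0
  s0 --g--> s0
Final state: s0
Accept states: {s1}
No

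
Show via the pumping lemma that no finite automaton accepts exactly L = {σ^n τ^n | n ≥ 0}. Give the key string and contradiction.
Assume L is regular with pumping length p. Idea: pumping the σ-block changes the count balance.
Choose s = σ^p τ^p (length 2p ≥ p). By the pumping lemma, s = xyz with |xy| ≤ p, |y| > 0. So y = σ^k for some k > 0 (since xy is entirely within the σ's). Pumping gives xy²z = σ^(p+k) τ^p, which is not in L since p+k ≠ p.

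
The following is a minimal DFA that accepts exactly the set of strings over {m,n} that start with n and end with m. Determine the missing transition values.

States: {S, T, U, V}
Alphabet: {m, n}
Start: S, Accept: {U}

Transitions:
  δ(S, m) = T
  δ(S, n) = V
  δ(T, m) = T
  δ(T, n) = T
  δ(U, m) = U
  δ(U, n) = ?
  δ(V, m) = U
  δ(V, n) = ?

From the language and accept set, identify what each state tracks — S: no input read; T: started with m (dead); U: started with n, last symbol m; V: started with n, last symbol n.
Each missing δ(q, a) is the state matching the new tracked value after reading a.
δ(U, n) = V; δ(V, n) = V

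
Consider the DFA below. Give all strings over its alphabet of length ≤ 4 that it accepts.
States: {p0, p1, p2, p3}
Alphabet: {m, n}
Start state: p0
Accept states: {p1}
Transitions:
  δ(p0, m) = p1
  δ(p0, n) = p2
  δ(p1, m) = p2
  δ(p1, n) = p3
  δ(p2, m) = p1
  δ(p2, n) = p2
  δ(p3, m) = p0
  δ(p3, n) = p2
m, nm, mmm, nnm, mmnm, mnmm, mnnm, nmmm, nnnm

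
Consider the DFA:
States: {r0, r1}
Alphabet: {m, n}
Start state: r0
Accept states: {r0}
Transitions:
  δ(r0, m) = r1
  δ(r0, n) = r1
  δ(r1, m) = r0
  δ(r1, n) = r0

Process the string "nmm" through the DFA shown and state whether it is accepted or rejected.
Processing string "nmm":
  r0 --n--> r1
  r1 --m--> r0
  r0 --m--> r1
Final state: r1
Accept states: {r0}
No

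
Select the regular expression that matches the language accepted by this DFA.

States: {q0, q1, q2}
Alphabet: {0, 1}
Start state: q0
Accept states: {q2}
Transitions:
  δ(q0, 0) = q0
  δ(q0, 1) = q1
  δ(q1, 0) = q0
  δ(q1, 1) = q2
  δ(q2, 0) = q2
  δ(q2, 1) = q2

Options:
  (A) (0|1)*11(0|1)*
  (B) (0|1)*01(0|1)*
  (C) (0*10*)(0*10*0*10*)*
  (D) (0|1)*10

Check each option against the DFA on short strings; one disagreement eliminates an option:
  (A) (0|1)*11(0|1)*: agrees with the DFA on every string of length ≤ 6
  (B) (0|1)*01(0|1)*: on '01' the DFA goes q0 → q0 → q1 and rejects (q1 ∉ Accept), but the regex matches it → eliminate
  (C) (0*10*)(0*10*0*10*)*: on '1' the DFA goes q0 → q1 and rejects (q1 ∉ Accept), but the regex matches it → eliminate
  (D) (0|1)*10: on '10' the DFA goes q0 → q1 → q0 and rejects (q0 ∉ Accept), but the regex matches it → eliminate
Only (A) is consistent with the DFA.
(A) (0|1)*11(0|1)*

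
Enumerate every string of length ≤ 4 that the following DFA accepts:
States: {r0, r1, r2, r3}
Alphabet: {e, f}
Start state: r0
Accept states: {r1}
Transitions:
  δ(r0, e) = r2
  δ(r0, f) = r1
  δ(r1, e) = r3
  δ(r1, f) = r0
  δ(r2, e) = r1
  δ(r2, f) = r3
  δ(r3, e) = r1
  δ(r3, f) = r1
f, ee, efe, eff, fee, fef, fff, eeee, eeef, eeff, ffee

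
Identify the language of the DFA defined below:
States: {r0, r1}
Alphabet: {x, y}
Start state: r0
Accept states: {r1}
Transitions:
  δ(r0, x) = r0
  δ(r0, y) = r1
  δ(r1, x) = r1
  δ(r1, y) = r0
Testing a few strings:
  'x' → reject
  'y' → accept
  'xxx' → reject
  'yx' → accept
State roles: r0=even number of y's so far; r1=odd number of y's so far
All strings over {x,y} with an odd number of y's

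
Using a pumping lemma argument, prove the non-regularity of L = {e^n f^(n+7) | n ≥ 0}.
Assume L is regular with pumping length p. Idea: pumping the e-block breaks the fixed offset of 7.
Choose s = e^p f^(p+7) ∈ L. By the pumping lemma, s = xyz with |xy| ≤ p, |y| > 0, so y = e^k with k ≥ 1. Then xy²z = e^(p+k) f^(p+7). For this to be in L we would need p+7 = (p+k)+7, i.e. k = 0, contradicting k ≥ 1. So xy²z ∉ L.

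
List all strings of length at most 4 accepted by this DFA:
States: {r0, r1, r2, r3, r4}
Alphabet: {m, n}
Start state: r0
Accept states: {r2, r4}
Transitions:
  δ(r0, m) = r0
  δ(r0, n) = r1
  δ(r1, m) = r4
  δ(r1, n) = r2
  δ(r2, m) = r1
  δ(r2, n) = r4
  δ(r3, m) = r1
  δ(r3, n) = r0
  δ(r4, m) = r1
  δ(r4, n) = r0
nm, nn, mnm, mnn, nnn, mmnm, mmnn, mnnn, nmmm, nmmn, nnmm, nnmn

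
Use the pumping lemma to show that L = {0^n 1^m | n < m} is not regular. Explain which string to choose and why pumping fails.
Assume L is regular with pumping length p. Idea: pumping up the 0-block makes the 0-count reach the 1-count.
Choose s = 0^p 1^(p+1) ∈ L. By the pumping lemma, s = xyz with |xy| ≤ p, |y| > 0, so y = 0^k with k ≥ 1. Then xy²z = 0^(p+k) 1^(p+1). Since p+k ≥ p+1, the number of 0's is no longer strictly less than the number of 1's, so xy²z ∉ L.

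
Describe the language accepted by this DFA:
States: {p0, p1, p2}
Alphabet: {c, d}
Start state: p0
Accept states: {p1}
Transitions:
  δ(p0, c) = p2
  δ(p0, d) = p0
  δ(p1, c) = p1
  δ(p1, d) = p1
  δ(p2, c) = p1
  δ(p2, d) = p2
Testing a few strings:
  'd' → reject
  'ccc' → accept
  'ddc' → reject
  'dc' → reject
State roles: p0=zero c's seen; p1=≥ two c's seen; p2=one c seen
All strings over {c,d} containing at least two c's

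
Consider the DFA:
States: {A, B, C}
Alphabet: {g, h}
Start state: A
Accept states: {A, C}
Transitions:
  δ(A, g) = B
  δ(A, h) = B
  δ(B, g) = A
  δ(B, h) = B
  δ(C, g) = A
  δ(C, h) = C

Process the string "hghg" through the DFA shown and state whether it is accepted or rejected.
Processing string "hghg":
  A --h--> B
  B --g--> A
  A --h--> B
  B --g--> A
Final state: A
Accept states: {A, C}
Yes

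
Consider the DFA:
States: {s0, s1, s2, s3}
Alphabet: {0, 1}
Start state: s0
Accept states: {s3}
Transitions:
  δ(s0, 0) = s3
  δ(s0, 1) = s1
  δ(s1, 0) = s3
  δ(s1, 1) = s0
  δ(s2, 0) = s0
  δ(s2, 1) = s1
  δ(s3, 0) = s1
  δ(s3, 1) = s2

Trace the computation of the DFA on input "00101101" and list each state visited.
read '0': s0 → s3
  read '0': s3 → s1
  read '1': s1 → s0
  read '0': s0 → s3
  read '1': s3 → s2
  read '1': s2 → s1
  read '0': s1 → s3
  read '1': s3 → s2
s0 -> s3 -> s1 -> s0 -> s3 -> s2 -> s1 -> s3 -> s2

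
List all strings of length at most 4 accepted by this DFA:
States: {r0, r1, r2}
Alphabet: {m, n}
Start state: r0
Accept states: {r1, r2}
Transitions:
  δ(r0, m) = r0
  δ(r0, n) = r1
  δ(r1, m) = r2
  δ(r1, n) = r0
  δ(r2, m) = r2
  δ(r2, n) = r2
n, mn, nm, mmn, mnm, nmm, nmn, nnn, mmmn, mmnm, mnmm, mnmn, mnnn, nmmm, nmmn, nmnm, nmnn, nnmn, nnnm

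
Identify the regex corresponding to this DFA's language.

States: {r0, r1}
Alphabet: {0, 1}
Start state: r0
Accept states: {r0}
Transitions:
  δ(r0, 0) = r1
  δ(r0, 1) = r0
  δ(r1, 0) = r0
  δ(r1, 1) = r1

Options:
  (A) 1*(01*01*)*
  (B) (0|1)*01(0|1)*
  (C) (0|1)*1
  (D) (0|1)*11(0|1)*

Check each option against the DFA on short strings; one disagreement eliminates an option:
  (A) 1*(01*01*)*: agrees with the DFA on every string of length ≤ 6
  (B) (0|1)*01(0|1)*: on ε the DFA stays in r0 and accepts (r0 ∈ Accept), but the regex does not match it → eliminate
  (C) (0|1)*1: on ε the DFA stays in r0 and accepts (r0 ∈ Accept), but the regex does not match it → eliminate
  (D) (0|1)*11(0|1)*: on ε the DFA stays in r0 and accepts (r0 ∈ Accept), but the regex does not match it → eliminate
Only (A) is consistent with the DFA.
(A) 1*(01*01*)*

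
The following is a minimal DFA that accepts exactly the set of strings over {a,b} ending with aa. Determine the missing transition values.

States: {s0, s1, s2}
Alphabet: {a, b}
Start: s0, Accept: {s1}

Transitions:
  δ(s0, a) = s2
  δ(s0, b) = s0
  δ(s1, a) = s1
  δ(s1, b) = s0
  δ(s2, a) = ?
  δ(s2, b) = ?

From the language and accept set, identify what each state tracks — s0: last symbol not a; s1: two trailing a's; s2: one trailing a.
Each missing δ(q, a) is the state matching the new tracked value after reading a.
δ(s2, a) = s1; δ(s2, b) = s0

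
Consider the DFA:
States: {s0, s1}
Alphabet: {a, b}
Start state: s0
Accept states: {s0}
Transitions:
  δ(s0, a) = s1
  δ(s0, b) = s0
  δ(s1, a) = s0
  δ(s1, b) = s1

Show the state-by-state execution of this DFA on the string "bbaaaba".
read 'b': s0 → s0
  read 'b': s0 → s0
  read 'a': s0 → s1
  read 'a': s1 → s0
  read 'a': s0 → s1
  read 'b': s1 → s1
  read 'a': s1 → s0
s0 -> s0 -> s0 -> s1 -> s0 -> s1 -> s1 -> s0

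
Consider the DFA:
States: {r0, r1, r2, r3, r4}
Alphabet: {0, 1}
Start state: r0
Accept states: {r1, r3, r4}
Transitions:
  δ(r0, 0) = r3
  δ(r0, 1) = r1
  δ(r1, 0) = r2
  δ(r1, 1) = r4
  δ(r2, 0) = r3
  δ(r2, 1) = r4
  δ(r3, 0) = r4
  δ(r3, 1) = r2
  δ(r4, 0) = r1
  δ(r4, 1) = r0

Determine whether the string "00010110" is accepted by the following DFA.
Processing string "00010110":
  r0 --0--> r3
  r3 --0--> r4
  r4 --0--> r1
  r1 --1--> r4
  r4 --0--> r1
  r1 --1--> r4
  r4 --1--> r0
  r0 --0--> r3
Final state: r3
Accept states: {r1, r3, r4}
Yes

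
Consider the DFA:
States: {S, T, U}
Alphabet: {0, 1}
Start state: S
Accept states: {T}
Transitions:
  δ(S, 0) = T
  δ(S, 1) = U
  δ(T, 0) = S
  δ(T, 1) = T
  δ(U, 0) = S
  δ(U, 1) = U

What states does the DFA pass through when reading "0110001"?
read '0': S → T
  read '1': T → T
  read '1': T → T
  read '0': T → S
  read '0': S → T
  read '0': T → S
  read '1': S → U
S -> T -> T -> T -> S -> T -> S -> U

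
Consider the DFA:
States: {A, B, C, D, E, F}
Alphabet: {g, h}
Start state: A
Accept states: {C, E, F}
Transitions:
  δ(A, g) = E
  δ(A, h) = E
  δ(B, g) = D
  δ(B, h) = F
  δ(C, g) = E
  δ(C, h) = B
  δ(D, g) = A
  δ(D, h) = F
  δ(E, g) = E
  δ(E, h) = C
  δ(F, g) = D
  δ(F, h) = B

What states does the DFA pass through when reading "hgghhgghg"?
read 'h': A → E
  read 'g': E → E
  read 'g': E → E
  read 'h': E → C
  read 'h': C → B
  read 'g': B → D
  read 'g': D → A
  read 'h': A → E
  read 'g': E → E
A -> E -> E -> E -> C -> B -> D -> A -> E -> E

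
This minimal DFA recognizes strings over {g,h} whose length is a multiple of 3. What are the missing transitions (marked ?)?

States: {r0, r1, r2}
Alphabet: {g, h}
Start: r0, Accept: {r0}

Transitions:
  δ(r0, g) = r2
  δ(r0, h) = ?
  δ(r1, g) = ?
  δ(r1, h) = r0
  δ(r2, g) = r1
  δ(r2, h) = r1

From the language and accept set, identify what each state tracks — r0: length ≡ 0 (mod 3); r1: length ≡ 2 (mod 3); r2: length ≡ 1 (mod 3).
Each missing δ(q, a) is the state matching the new tracked value after reading a.
δ(r0, h) = r2; δ(r1, g) = r0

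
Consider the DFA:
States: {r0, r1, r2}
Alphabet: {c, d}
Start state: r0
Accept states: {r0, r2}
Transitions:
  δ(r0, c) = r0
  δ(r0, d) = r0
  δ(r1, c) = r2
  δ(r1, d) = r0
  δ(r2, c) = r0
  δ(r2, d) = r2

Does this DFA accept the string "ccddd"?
Processing string "ccddd":
  r0 --c--> r0
  r0 --c--> r0
  r0 --d--> r0
  r0 --d--> r0
  r0 --d--> r0
Final state: r0
Accept states: {r0, r2}
Yes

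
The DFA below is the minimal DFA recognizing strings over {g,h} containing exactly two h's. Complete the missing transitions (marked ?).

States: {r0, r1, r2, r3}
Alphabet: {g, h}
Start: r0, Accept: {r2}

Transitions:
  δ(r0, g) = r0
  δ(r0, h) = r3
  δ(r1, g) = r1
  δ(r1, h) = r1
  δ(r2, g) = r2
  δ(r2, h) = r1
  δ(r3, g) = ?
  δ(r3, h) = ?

From the language and accept set, identify what each state tracks — r0: zero h's; r1: ≥ three h's (dead); r2: two h's; r3: one h.
Each missing δ(q, a) is the state matching the new tracked value after reading a.
δ(r3, g) = r3; δ(r3, h) = r2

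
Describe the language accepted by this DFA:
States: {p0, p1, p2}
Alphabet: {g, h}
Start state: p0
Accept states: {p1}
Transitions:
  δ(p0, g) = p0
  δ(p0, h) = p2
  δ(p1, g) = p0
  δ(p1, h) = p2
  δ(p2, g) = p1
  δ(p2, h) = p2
Testing a few strings:
  'hhh' → reject
  'gg' → reject
  'g' → reject
  'h' → reject
State roles: p0=no suffix match; p1=suffix is hg; p2=one trailing h
All strings over {g,h} ending with hg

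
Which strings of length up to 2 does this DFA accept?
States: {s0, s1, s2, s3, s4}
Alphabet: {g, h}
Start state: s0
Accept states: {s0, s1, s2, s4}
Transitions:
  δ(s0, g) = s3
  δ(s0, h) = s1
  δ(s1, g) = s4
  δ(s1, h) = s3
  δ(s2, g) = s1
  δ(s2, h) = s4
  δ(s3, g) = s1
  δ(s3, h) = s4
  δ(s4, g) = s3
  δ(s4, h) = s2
ε, h, gg, gh, hg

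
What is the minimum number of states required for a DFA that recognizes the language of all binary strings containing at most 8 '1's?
By Myhill–Nerode, count the distinguishable equivalence classes: 10 classes — having seen 0, 1, …, 8, or >8 copies of '1'; counts 0 through 8 are accepting and >8 is dead.
10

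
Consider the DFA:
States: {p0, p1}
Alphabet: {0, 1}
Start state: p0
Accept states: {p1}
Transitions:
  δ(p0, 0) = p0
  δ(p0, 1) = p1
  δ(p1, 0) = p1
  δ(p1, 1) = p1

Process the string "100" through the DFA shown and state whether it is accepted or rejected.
Processing string "100":
  p0 --1--> p1
  p1 --0--> p1
  p1 --0--> p1
Final state: p1
Accept states: {p1}
Yes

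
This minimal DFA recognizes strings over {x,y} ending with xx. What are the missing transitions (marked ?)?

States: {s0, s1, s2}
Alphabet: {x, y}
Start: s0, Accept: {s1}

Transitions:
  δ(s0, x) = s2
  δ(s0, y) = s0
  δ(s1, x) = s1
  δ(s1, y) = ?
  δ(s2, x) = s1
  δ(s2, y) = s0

From the language and accept set, identify what each state tracks — s0: last symbol not x; s1: two trailing x's; s2: one trailing x.
Each missing δ(q, a) is the state matching the new tracked value after reading a.
δ(s1, y) = s0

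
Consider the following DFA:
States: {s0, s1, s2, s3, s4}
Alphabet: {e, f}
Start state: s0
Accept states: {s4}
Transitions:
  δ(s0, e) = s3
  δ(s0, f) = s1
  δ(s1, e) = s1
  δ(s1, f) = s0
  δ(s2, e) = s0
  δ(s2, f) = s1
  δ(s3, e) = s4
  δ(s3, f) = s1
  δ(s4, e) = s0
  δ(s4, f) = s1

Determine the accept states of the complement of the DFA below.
Complement accept states = All states \ Original accept states
= {s0, s1, s2, s3, s4} \ {s4}
{s0, s1, s2, s3}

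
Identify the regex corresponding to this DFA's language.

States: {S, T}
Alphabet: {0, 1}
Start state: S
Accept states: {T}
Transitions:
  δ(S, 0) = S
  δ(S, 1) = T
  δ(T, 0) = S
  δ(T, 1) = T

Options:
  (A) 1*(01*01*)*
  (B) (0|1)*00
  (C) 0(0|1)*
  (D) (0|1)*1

Check each option against the DFA on short strings; one disagreement eliminates an option:
  (A) 1*(01*01*)*: on ε the DFA stays in S and rejects (S ∉ Accept), but the regex matches it → eliminate
  (B) (0|1)*00: on '1' the DFA goes S → T and accepts (T ∈ Accept), but the regex does not match it → eliminate
  (C) 0(0|1)*: on '0' the DFA goes S → S and rejects (S ∉ Accept), but the regex matches it → eliminate
  (D) (0|1)*1: agrees with the DFA on every string of length ≤ 6
Only (D) is consistent with the DFA.
(D) (0|1)*1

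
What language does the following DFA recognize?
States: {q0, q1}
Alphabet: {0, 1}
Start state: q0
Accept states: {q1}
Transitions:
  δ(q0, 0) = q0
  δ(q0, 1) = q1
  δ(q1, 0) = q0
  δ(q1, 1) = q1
Testing a few strings:
  '001' → accept
  '10' → reject
  '00' → reject
  '000' → reject
State roles: q0=last symbol not 1; q1=last symbol is 1
All binary strings ending with 1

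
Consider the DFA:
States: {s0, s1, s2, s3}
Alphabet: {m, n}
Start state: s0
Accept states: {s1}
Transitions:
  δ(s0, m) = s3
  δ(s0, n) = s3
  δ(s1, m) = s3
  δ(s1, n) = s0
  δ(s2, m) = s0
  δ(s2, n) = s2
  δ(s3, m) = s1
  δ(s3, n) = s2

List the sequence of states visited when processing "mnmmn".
read 'm': s0 → s3
  read 'n': s3 → s2
  read 'm': s2 → s0
  read 'm': s0 → s3
  read 'n': s3 → s2
s0 -> s3 -> s2 -> s0 -> s3 -> s2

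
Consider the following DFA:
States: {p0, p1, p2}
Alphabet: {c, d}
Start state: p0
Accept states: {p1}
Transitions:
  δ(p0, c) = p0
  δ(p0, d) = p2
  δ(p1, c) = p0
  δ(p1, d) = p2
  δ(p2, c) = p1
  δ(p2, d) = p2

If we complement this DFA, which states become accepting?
Complement accept states = All states \ Original accept states
= {p0, p1, p2} \ {p1}
{p0, p2}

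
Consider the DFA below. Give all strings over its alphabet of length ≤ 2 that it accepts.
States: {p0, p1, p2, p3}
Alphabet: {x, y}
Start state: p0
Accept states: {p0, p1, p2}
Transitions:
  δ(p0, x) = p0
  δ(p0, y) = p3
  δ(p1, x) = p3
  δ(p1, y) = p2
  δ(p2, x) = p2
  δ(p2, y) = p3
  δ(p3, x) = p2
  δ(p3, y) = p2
ε, x, xx, yx, yy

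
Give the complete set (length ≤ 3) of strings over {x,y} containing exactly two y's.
yy, xyy, yxy, yyx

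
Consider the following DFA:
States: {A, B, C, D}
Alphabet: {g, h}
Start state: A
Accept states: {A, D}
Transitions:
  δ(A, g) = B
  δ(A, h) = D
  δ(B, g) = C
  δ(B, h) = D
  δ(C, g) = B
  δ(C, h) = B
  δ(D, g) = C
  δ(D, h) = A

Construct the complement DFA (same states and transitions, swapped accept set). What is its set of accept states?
Complement accept states = All states \ Original accept states
= {A, B, C, D} \ {A, D}
{B, C}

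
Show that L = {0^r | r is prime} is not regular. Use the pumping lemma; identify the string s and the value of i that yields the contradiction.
Assume L is regular with pumping length p. Idea: pumping by a suitable count produces a composite length.
Let q be a prime with q ≥ p and choose s = 0^q ∈ L. By the pumping lemma, s = xyz with |xy| ≤ p, |y| = k ≥ 1. Take i = q+1: |xy^(q+1)z| = q + q·k = q(1+k). Since q ≥ 2 and 1+k ≥ 2, q(1+k) is composite, so xy^(q+1)z ∉ L.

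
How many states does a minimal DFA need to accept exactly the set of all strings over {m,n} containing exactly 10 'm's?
By Myhill–Nerode, count the distinguishable equivalence classes: 12 classes — having seen 0, 1, …, 10, or >10 copies of 'm'; the count-10 class is the only accepting one and >10 is dead.
12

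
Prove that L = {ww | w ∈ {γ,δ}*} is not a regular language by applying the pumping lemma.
Assume L is regular with pumping length p. Idea: pumping the leading γ-block breaks the equality of the two halves.
Choose s = γ^p δ γ^p δ ∈ L (with w = γ^p δ). |s| = 2p+2 ≥ p. By the pumping lemma, s = xyz with |xy| ≤ p, |y| > 0, so y = γ^k with k ≥ 1, in the first γ-block. Then xy²z = γ^(p+k) δ γ^p δ, of length 2p+2+k. If k is odd this length is odd, so it cannot be of the form ww. If k is even, each half has length p+1+k/2 ≤ p+k, so the first half lies entirely inside the leading γ-block and contains no δ, while the second half ends in δ; the halves differ. Either way xy²z ∉ L.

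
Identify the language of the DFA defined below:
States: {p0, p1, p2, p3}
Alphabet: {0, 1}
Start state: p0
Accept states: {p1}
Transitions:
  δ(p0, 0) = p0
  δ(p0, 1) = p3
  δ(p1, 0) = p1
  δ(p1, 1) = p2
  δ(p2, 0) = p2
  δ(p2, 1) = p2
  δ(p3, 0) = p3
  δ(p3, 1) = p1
Testing a few strings:
  '0' → reject
  '01' → reject
  '10' → reject
  '000' → reject
State roles: p0=zero 1's; p1=two 1's; p2=≥ three 1's (dead); p3=one 1
All binary strings containing exactly two 1's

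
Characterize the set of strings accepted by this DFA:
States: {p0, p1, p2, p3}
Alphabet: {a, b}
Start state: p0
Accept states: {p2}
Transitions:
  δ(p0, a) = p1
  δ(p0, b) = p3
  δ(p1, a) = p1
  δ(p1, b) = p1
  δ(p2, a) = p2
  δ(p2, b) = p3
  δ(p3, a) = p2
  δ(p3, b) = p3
Testing a few strings:
  'aaaa' → reject
  'bba' → accept
  'b' → reject
  'bbb' → reject
State roles: p0=no input read; p1=started with a (dead); p2=started with b, last symbol a; p3=started with b, last symbol b
All strings over {a,b} that start with b and end with a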